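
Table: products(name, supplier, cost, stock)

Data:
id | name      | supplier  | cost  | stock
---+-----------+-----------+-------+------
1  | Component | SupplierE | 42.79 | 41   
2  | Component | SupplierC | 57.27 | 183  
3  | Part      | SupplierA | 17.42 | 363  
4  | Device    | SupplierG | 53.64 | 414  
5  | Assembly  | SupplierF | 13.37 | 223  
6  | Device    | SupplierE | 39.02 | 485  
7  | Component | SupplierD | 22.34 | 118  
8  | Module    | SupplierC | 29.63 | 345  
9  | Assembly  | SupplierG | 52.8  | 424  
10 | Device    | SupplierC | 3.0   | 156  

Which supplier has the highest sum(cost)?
SELECT supplier, SUM(cost) as val
FROM products
GROUP BY supplier
ORDER BY val DESC
LIMIT 1

Result: SupplierG with sum(cost) = 106.44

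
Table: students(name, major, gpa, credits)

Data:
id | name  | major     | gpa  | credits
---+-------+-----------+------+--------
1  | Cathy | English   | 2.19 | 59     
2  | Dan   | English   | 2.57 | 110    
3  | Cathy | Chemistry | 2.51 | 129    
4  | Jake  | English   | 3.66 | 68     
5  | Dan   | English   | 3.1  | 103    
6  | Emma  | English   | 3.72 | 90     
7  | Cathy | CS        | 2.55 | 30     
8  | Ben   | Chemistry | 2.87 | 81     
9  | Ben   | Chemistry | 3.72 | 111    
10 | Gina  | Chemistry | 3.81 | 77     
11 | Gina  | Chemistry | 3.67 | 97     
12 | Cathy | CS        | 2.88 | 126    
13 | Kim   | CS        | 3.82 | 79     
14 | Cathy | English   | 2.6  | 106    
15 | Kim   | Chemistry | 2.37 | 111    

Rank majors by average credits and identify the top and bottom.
SELECT major, AVG(credits)
FROM students
GROUP BY major
ORDER BY AVG(credits)

All groups:
  CS: 78.33
  English: 89.33
  Chemistry: 101.00

Highest: Chemistry (101.00)
Lowest: CS (78.33)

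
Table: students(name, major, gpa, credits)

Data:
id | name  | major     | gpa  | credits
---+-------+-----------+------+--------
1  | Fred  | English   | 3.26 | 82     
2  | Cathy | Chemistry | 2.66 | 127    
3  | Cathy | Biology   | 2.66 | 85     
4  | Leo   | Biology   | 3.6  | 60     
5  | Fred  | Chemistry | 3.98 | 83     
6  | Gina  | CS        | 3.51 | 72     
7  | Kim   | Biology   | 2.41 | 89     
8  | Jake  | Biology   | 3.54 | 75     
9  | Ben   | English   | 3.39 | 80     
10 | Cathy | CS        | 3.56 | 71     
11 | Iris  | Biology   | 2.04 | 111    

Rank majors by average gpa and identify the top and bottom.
SELECT major, AVG(gpa)
FROM students
GROUP BY major
ORDER BY AVG(gpa)

All groups:
  Biology: 2.85
  Chemistry: 3.32
  English: 3.33
  CS: 3.54

Highest: CS (3.54)
Lowest: Biology (2.85)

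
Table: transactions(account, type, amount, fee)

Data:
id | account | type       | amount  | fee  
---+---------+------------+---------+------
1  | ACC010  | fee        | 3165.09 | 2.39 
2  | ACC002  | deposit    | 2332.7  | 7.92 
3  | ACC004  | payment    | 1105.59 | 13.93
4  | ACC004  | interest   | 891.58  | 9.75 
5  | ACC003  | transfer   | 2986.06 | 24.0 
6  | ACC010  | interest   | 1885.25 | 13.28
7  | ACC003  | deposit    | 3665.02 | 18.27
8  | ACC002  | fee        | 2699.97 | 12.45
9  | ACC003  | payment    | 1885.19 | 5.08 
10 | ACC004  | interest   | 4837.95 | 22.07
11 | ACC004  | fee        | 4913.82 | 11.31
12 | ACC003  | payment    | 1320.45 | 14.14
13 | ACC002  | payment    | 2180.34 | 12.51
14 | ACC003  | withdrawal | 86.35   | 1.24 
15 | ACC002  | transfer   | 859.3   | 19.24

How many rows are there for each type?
SELECT type, COUNT(*) as count
FROM transactions
GROUP BY type

Result:
  deposit: 2
  fee: 3
  interest: 3
  payment: 4
  transfer: 2
  withdrawal: 1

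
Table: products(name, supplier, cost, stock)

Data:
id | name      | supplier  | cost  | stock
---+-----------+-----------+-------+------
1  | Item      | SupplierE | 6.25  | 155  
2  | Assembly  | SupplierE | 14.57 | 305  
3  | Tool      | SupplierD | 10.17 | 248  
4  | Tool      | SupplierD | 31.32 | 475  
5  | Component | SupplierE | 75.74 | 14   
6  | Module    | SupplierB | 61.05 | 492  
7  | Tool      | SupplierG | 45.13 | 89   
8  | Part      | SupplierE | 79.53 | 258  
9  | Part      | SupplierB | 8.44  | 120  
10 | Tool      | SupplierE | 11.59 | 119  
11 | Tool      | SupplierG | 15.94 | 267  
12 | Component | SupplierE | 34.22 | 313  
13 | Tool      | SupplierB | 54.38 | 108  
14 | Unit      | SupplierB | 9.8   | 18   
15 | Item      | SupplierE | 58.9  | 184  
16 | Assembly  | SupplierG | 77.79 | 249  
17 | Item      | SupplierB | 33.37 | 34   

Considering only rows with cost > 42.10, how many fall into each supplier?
SELECT supplier, COUNT(*)
FROM products
WHERE cost > 42.10
GROUP BY supplier

Note: WHERE filters rows before grouping.

Result:
  SupplierB: 2
  SupplierE: 3
  SupplierG: 2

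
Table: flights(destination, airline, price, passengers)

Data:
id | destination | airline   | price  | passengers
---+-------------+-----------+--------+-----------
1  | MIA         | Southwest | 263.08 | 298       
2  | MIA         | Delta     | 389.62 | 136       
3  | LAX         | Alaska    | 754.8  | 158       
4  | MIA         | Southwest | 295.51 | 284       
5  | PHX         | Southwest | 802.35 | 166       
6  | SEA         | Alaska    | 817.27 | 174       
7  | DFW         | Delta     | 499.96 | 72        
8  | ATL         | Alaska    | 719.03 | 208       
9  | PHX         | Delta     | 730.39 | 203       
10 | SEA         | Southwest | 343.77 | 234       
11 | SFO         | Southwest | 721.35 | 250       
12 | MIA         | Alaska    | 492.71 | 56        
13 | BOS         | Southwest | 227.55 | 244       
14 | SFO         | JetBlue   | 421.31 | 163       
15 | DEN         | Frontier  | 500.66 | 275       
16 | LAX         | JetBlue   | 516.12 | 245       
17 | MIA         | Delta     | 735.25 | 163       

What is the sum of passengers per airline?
SELECT airline, SUM(passengers) as result
FROM flights
GROUP BY airline

Result:
  Alaska: 596
  Delta: 574
  Frontier: 275
  JetBlue: 408
  Southwest: 1476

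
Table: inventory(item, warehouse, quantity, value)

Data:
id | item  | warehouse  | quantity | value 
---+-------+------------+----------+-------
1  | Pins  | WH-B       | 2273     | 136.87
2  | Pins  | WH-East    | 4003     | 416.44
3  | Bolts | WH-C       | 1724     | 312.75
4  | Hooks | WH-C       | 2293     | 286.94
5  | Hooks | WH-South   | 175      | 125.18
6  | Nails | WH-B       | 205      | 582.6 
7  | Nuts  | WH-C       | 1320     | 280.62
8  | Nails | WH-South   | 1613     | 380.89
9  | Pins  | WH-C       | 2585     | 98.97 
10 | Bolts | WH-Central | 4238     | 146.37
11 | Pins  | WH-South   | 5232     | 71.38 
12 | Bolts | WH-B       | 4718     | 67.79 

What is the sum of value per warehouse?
SELECT warehouse, SUM(value) as result
FROM inventory
GROUP BY warehouse

Result:
  WH-B: 787.26
  WH-C: 979.28
  WH-Central: 146.37
  WH-East: 416.44
  WH-South: 577.45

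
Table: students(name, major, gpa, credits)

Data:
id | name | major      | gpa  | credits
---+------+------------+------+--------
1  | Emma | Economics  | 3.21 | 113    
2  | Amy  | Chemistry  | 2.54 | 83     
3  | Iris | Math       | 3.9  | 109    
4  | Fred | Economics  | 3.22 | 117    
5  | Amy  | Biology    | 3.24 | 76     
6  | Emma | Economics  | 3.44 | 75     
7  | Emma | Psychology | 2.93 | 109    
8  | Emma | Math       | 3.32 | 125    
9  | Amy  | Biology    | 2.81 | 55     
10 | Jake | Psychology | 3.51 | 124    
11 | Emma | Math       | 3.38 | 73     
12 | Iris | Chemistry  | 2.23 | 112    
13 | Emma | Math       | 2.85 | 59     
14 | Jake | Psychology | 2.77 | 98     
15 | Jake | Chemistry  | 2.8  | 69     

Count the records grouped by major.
SELECT major, COUNT(*) as count
FROM students
GROUP BY major

Result:
  Biology: 2
  Chemistry: 3
  Economics: 3
  Math: 4
  Psychology: 3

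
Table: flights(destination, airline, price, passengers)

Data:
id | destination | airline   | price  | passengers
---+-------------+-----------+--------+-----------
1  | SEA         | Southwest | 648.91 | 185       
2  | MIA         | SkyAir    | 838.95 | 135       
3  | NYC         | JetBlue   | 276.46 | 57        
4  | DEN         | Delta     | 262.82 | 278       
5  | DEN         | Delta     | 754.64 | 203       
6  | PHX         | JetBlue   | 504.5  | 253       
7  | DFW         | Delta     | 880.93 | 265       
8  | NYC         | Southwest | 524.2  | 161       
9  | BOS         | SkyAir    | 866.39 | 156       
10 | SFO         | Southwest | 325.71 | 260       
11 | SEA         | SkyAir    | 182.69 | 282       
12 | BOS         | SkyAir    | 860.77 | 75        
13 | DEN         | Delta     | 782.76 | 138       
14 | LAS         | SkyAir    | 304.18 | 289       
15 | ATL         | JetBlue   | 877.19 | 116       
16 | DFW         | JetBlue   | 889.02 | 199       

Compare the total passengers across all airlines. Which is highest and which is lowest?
SELECT airline, SUM(passengers)
FROM flights
GROUP BY airline
ORDER BY SUM(passengers)

All groups:
  Southwest: 606
  JetBlue: 625
  Delta: 884
  SkyAir: 937

Highest: SkyAir (937)
Lowest: Southwest (606)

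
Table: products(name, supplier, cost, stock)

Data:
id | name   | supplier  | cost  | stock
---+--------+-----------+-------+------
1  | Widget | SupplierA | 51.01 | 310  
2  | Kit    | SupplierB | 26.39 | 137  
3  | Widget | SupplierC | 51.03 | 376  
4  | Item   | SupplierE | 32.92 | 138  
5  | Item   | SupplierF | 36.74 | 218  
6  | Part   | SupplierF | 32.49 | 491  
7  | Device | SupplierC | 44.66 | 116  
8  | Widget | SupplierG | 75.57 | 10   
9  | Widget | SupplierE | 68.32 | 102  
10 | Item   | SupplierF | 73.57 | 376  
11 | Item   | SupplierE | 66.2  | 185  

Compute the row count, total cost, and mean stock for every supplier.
SELECT supplier,
       COUNT(*) as cnt,
       SUM(cost) as total_cost,
       AVG(stock) as avg_stock
FROM products
GROUP BY supplier

Result:
  SupplierA: 1 records, 51.01 total cost, 310.00 avg stock
  SupplierB: 1 records, 26.39 total cost, 137.00 avg stock
  SupplierC: 2 records, 95.69 total cost, 246.00 avg stock
  SupplierE: 3 records, 167.44 total cost, 141.67 avg stock
  SupplierF: 3 records, 142.80 total cost, 361.67 avg stock
  SupplierG: 1 records, 75.57 total cost, 10.00 avg stock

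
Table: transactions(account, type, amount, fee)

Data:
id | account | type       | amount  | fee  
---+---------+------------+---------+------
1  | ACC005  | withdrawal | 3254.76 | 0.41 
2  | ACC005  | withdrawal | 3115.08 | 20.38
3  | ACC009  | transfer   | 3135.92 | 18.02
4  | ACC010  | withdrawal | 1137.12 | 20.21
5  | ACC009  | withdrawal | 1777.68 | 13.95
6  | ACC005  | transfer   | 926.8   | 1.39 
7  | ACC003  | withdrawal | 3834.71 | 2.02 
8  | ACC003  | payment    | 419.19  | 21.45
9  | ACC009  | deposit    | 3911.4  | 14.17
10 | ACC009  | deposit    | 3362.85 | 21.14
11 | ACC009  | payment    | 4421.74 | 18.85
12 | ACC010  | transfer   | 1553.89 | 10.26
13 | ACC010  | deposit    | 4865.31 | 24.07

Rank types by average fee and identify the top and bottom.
SELECT type, AVG(fee)
FROM transactions
GROUP BY type
ORDER BY AVG(fee)

All groups:
  transfer: 9.89
  withdrawal: 11.39
  deposit: 19.79
  payment: 20.15

Highest: payment (20.15)
Lowest: transfer (9.89)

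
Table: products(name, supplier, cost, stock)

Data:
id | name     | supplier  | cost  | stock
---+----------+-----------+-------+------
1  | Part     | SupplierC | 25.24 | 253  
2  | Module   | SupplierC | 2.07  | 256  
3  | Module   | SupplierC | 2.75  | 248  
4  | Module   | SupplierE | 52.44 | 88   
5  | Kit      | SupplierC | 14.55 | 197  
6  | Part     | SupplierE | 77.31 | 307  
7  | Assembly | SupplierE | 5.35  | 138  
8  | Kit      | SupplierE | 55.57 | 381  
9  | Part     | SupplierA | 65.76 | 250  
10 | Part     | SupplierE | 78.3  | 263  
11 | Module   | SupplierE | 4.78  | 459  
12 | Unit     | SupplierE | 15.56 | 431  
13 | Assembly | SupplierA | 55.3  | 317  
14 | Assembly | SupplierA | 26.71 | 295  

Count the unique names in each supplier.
SELECT supplier, COUNT(DISTINCT name)
FROM products
GROUP BY supplier

Result:
  SupplierA: 2 distinct
  SupplierC: 3 distinct
  SupplierE: 5 distinct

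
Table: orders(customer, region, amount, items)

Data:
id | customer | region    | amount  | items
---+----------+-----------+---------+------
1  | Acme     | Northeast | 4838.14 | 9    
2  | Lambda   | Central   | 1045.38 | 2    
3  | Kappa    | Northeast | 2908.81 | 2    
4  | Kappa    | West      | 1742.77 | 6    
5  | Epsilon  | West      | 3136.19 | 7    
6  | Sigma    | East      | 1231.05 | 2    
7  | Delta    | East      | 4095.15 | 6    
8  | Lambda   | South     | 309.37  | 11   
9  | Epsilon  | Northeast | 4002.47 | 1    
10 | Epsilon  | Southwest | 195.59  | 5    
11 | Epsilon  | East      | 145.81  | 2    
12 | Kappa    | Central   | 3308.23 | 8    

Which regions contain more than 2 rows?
SELECT region, COUNT(*) as cnt
FROM orders
GROUP BY region
HAVING COUNT(*) > 2

Result:
  East: 3
  Northeast: 3

Note: HAVING filters groups after aggregation, WHERE filters rows before.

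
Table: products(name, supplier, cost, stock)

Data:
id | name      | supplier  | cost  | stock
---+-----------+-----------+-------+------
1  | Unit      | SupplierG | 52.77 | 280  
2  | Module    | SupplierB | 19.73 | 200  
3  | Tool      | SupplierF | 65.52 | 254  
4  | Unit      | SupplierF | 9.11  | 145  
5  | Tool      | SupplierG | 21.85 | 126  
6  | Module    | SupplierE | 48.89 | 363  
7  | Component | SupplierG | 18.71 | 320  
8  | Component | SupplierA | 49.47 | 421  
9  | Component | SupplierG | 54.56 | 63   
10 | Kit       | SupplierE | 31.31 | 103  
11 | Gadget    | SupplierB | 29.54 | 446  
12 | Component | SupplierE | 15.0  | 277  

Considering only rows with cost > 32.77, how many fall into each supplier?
SELECT supplier, COUNT(*)
FROM products
WHERE cost > 32.77
GROUP BY supplier

Note: WHERE filters rows before grouping.

Result:
  SupplierA: 1
  SupplierE: 1
  SupplierF: 1
  SupplierG: 2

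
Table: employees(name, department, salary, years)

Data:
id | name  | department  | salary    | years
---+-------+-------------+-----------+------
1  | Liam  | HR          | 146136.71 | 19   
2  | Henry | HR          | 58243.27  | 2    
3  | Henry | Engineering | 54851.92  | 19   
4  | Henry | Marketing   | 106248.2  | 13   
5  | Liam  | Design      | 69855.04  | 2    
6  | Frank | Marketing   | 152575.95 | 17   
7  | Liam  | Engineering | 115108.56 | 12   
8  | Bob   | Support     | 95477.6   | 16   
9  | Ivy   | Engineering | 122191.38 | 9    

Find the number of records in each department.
SELECT department, COUNT(*) as count
FROM employees
GROUP BY department

Result:
  Design: 1
  Engineering: 3
  HR: 2
  Marketing: 2
  Support: 1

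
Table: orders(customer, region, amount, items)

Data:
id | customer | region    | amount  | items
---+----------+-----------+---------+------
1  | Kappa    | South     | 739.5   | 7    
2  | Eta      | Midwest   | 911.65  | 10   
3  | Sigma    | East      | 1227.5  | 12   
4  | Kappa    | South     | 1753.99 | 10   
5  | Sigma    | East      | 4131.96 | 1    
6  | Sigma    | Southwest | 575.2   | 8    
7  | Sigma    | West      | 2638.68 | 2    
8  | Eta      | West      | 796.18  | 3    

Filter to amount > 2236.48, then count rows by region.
SELECT region, COUNT(*)
FROM orders
WHERE amount > 2236.48
GROUP BY region

Note: WHERE filters rows before grouping.

Result:
  East: 1
  West: 1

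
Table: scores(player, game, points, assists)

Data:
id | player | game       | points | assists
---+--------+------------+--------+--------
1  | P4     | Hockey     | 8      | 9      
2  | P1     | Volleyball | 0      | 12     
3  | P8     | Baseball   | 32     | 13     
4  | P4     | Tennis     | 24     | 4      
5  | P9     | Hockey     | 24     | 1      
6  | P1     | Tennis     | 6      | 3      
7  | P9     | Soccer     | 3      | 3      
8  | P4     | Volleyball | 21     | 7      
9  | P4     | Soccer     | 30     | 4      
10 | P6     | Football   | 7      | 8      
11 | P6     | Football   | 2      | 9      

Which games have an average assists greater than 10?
SELECT game, AVG(assists)
FROM scores
GROUP BY game
HAVING AVG(assists) > 10

Result:
  Baseball: avg=13.00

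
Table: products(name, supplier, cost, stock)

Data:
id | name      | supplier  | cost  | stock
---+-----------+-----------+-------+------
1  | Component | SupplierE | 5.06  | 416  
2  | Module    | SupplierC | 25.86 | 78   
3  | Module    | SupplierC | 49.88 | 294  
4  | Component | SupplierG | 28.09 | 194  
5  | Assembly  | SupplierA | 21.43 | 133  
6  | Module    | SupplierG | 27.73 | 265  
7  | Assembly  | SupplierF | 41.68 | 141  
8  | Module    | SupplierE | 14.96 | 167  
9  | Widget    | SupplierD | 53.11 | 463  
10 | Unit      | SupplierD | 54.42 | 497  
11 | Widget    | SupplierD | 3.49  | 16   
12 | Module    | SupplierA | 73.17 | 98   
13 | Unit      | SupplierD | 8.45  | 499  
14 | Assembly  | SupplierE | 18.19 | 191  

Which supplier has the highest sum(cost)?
SELECT supplier, SUM(cost) as val
FROM products
GROUP BY supplier
ORDER BY val DESC
LIMIT 1

Result: SupplierD with sum(cost) = 119.47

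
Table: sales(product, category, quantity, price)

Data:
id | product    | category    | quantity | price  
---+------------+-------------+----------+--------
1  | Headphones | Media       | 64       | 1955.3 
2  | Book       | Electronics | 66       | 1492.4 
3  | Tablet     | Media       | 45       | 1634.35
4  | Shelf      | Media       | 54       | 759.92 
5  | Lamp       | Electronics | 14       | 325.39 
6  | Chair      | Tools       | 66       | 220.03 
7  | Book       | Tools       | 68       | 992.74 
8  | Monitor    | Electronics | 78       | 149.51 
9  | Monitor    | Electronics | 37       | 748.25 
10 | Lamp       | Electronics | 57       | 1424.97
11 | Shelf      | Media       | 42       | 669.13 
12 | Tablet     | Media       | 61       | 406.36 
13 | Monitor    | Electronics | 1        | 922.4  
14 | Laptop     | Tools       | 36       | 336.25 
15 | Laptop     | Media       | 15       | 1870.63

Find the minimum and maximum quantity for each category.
SELECT category, MIN(quantity), MAX(quantity)
FROM sales
GROUP BY category

Result:
  Electronics: min=1, max=78
  Media: min=15, max=64
  Tools: min=36, max=68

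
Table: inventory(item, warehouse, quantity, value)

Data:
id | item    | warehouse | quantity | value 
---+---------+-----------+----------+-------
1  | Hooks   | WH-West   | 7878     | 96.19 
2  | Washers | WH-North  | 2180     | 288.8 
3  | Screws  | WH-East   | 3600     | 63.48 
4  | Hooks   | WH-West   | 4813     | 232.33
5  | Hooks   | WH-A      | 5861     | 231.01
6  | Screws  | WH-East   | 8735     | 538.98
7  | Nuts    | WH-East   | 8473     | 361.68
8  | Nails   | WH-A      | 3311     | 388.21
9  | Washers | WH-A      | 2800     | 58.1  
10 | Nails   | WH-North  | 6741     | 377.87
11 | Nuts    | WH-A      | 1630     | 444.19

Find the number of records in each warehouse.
SELECT warehouse, COUNT(*) as count
FROM inventory
GROUP BY warehouse

Result:
  WH-A: 4
  WH-East: 3
  WH-North: 2
  WH-West: 2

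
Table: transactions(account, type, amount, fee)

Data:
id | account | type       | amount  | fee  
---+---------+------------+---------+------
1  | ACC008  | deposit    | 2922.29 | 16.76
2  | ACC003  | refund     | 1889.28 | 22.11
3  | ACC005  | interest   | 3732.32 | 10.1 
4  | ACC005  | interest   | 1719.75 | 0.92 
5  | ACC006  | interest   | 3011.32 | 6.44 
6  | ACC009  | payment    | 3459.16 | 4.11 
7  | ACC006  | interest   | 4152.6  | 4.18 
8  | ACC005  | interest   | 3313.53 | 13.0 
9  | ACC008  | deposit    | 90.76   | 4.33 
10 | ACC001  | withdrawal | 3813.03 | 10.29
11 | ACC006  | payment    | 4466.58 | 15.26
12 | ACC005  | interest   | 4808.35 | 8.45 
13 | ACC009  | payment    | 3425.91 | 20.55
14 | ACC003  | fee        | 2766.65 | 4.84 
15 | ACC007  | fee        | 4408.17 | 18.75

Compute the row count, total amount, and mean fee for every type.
SELECT type,
       COUNT(*) as cnt,
       SUM(amount) as total_amount,
       AVG(fee) as avg_fee
FROM transactions
GROUP BY type

Result:
  deposit: 2 records, 3013.05 total amount, 10.55 avg fee
  fee: 2 records, 7174.82 total amount, 11.80 avg fee
  interest: 6 records, 20737.87 total amount, 7.18 avg fee
  payment: 3 records, 11351.65 total amount, 13.31 avg fee
  refund: 1 records, 1889.28 total amount, 22.11 avg fee
  withdrawal: 1 records, 3813.03 total amount, 10.29 avg fee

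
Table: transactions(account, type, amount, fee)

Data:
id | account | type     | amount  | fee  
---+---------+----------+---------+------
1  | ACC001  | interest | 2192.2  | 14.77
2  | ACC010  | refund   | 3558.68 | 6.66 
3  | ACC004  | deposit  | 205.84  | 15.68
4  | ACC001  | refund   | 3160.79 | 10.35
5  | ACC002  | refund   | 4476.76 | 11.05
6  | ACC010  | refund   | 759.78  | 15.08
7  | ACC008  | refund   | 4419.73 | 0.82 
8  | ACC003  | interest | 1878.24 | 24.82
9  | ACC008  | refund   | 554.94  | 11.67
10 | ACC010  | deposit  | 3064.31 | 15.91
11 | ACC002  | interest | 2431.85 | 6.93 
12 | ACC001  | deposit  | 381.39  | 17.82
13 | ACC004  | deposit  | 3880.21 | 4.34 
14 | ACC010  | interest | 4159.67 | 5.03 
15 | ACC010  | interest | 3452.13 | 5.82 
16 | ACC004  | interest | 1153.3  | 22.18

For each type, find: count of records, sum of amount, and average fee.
SELECT type,
       COUNT(*) as cnt,
       SUM(amount) as total_amount,
       AVG(fee) as avg_fee
FROM transactions
GROUP BY type

Result:
  deposit: 4 records, 7531.75 total amount, 13.44 avg fee
  interest: 6 records, 15267.39 total amount, 13.26 avg fee
  refund: 6 records, 16930.68 total amount, 9.27 avg fee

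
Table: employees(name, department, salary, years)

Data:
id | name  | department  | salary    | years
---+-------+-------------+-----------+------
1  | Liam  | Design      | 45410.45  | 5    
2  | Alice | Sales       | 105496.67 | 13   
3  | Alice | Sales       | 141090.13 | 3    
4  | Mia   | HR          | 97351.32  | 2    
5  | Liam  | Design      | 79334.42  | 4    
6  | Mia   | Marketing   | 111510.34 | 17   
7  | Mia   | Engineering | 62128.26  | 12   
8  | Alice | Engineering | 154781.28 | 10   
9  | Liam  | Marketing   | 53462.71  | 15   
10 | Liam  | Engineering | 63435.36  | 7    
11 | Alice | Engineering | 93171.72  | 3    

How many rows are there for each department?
SELECT department, COUNT(*) as count
FROM employees
GROUP BY department

Result:
  Design: 2
  Engineering: 4
  HR: 1
  Marketing: 2
  Sales: 2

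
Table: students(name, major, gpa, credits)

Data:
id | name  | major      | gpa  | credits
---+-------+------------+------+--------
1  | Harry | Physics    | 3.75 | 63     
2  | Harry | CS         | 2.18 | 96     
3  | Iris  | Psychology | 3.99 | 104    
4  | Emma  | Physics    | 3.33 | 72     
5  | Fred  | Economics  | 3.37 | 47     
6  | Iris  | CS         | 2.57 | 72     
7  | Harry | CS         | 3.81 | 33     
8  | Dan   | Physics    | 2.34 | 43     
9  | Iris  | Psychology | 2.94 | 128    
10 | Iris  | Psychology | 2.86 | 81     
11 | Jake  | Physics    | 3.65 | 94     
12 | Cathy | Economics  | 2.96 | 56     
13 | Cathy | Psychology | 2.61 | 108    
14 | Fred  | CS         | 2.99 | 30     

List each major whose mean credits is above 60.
SELECT major, AVG(credits)
FROM students
GROUP BY major
HAVING AVG(credits) > 60

Result:
  Physics: avg=68.00
  Psychology: avg=105.25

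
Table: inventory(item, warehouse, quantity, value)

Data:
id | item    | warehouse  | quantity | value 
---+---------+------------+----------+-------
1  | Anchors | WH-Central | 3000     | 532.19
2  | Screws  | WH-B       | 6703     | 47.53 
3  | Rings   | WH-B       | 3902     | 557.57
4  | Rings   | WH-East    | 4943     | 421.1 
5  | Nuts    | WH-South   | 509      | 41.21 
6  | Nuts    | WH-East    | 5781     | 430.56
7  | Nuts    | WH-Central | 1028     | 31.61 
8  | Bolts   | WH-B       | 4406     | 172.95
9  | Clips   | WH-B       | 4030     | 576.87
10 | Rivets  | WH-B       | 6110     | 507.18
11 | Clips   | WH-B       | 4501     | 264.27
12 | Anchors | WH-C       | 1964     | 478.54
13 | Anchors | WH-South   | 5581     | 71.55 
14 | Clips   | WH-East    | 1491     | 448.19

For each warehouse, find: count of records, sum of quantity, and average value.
SELECT warehouse,
       COUNT(*) as cnt,
       SUM(quantity) as total_quantity,
       AVG(value) as avg_value
FROM inventory
GROUP BY warehouse

Result:
  WH-B: 6 records, 29652 total quantity, 354.40 avg value
  WH-C: 1 records, 1964 total quantity, 478.54 avg value
  WH-Central: 2 records, 4028 total quantity, 281.90 avg value
  WH-East: 3 records, 12215 total quantity, 433.28 avg value
  WH-South: 2 records, 6090 total quantity, 56.38 avg value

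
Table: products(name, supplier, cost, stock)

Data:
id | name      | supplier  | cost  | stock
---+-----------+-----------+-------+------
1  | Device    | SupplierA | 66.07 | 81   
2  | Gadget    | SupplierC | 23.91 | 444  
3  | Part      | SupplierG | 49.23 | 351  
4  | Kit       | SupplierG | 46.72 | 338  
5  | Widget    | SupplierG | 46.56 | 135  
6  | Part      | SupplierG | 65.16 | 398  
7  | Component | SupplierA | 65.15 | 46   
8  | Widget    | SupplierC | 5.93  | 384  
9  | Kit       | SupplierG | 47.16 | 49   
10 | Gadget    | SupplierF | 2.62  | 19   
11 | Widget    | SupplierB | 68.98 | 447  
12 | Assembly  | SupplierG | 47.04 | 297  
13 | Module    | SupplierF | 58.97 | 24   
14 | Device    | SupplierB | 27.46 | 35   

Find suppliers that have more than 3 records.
SELECT supplier, COUNT(*) as cnt
FROM products
GROUP BY supplier
HAVING COUNT(*) > 3

Result:
  SupplierG: 6

Note: HAVING filters groups after aggregation, WHERE filters rows before.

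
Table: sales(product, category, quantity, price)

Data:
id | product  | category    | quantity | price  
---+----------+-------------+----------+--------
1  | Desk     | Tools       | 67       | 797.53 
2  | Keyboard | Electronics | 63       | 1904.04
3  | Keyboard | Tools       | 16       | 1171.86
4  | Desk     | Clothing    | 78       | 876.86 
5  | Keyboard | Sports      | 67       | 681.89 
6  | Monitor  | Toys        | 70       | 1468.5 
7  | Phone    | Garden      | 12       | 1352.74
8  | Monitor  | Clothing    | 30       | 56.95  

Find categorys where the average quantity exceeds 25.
SELECT category, AVG(quantity)
FROM sales
GROUP BY category
HAVING AVG(quantity) > 25

Result:
  Clothing: avg=54.00
  Electronics: avg=63.00
  Sports: avg=67.00
  Tools: avg=41.50
  Toys: avg=70.00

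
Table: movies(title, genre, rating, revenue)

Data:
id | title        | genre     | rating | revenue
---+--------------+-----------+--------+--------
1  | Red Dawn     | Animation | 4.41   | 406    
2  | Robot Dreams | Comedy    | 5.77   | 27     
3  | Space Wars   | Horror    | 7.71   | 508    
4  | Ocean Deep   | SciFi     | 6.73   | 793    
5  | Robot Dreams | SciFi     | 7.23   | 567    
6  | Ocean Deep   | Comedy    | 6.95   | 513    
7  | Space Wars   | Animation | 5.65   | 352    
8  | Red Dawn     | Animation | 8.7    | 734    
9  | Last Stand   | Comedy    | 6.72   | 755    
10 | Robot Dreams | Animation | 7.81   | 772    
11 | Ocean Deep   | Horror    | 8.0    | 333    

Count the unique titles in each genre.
SELECT genre, COUNT(DISTINCT title)
FROM movies
GROUP BY genre

Result:
  Animation: 3 distinct
  Comedy: 3 distinct
  Horror: 2 distinct
  SciFi: 2 distinct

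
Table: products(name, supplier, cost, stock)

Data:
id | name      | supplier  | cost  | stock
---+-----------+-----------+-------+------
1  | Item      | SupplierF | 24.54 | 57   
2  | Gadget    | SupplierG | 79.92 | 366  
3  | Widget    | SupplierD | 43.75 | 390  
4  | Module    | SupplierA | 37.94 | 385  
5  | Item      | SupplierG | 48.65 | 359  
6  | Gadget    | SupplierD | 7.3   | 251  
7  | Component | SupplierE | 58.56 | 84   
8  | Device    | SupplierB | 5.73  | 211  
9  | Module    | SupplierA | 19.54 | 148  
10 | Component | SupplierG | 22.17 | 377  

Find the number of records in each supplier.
SELECT supplier, COUNT(*) as count
FROM products
GROUP BY supplier

Result:
  SupplierA: 2
  SupplierB: 1
  SupplierD: 2
  SupplierE: 1
  SupplierF: 1
  SupplierG: 3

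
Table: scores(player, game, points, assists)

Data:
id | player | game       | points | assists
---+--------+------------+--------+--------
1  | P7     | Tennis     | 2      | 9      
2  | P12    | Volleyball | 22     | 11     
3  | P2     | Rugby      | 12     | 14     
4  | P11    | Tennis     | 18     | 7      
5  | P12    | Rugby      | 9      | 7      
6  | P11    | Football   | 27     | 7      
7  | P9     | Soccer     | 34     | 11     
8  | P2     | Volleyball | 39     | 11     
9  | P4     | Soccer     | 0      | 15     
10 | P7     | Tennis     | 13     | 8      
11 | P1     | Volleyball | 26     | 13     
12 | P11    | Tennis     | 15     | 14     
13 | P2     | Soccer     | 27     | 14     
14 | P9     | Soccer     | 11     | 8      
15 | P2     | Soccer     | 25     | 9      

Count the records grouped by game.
SELECT game, COUNT(*) as count
FROM scores
GROUP BY game

Result:
  Football: 1
  Rugby: 2
  Soccer: 5
  Tennis: 4
  Volleyball: 3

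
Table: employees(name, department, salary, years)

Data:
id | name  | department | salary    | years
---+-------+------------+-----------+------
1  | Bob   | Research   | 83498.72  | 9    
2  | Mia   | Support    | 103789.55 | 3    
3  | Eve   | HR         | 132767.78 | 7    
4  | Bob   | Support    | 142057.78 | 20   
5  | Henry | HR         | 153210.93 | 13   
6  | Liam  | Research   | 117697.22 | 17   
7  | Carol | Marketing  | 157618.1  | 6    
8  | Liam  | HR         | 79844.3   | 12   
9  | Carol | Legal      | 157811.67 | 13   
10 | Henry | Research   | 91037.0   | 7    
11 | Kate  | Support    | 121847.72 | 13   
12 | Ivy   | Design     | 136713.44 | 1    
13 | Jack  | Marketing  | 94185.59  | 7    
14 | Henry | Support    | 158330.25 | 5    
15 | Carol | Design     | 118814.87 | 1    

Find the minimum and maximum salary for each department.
SELECT department, MIN(salary), MAX(salary)
FROM employees
GROUP BY department

Result:
  Design: min=118814.87, max=136713.44
  HR: min=79844.30, max=153210.93
  Legal: min=157811.67, max=157811.67
  Marketing: min=94185.59, max=157618.10
  Research: min=83498.72, max=117697.22
  Support: min=103789.55, max=158330.25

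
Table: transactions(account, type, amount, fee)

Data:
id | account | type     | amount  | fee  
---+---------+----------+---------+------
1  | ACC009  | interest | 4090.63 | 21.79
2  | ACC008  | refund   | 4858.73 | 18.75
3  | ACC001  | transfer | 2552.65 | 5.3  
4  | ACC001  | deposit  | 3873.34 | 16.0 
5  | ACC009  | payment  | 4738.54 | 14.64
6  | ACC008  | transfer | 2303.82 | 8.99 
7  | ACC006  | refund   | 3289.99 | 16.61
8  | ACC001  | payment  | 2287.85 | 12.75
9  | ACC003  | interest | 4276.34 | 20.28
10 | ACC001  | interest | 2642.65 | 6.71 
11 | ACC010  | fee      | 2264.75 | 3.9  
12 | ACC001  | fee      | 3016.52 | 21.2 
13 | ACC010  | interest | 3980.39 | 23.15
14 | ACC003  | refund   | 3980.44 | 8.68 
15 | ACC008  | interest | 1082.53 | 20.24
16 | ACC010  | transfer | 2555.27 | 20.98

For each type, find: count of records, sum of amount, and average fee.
SELECT type,
       COUNT(*) as cnt,
       SUM(amount) as total_amount,
       AVG(fee) as avg_fee
FROM transactions
GROUP BY type

Result:
  deposit: 1 records, 3873.34 total amount, 16.00 avg fee
  fee: 2 records, 5281.27 total amount, 12.55 avg fee
  interest: 5 records, 16072.54 total amount, 18.43 avg fee
  payment: 2 records, 7026.39 total amount, 13.70 avg fee
  refund: 3 records, 12129.16 total amount, 14.68 avg fee
  transfer: 3 records, 7411.74 total amount, 11.76 avg fee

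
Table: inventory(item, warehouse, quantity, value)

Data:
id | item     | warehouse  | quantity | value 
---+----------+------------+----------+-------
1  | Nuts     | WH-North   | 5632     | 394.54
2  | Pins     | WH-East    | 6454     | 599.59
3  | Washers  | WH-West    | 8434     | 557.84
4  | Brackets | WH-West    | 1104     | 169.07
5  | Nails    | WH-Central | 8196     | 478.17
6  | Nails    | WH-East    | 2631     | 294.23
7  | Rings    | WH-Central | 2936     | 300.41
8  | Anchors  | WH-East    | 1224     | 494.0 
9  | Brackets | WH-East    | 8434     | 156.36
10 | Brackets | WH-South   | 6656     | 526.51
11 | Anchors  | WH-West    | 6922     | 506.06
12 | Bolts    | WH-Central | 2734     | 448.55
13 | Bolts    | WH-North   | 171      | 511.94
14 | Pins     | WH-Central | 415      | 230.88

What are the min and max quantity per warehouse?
SELECT warehouse, MIN(quantity), MAX(quantity)
FROM inventory
GROUP BY warehouse

Result:
  WH-Central: min=415, max=8196
  WH-East: min=1224, max=8434
  WH-North: min=171, max=5632
  WH-South: min=6656, max=6656
  WH-West: min=1104, max=8434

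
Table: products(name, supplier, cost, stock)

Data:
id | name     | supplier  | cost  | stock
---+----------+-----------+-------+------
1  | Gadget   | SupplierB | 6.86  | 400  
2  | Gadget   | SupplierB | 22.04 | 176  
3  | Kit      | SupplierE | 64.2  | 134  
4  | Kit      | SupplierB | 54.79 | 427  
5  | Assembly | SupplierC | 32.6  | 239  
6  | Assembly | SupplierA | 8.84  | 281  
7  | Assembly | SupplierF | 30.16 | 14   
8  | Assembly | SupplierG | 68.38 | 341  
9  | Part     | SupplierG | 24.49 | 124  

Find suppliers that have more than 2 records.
SELECT supplier, COUNT(*) as cnt
FROM products
GROUP BY supplier
HAVING COUNT(*) > 2

Result:
  SupplierB: 3

Note: HAVING filters groups after aggregation, WHERE filters rows before.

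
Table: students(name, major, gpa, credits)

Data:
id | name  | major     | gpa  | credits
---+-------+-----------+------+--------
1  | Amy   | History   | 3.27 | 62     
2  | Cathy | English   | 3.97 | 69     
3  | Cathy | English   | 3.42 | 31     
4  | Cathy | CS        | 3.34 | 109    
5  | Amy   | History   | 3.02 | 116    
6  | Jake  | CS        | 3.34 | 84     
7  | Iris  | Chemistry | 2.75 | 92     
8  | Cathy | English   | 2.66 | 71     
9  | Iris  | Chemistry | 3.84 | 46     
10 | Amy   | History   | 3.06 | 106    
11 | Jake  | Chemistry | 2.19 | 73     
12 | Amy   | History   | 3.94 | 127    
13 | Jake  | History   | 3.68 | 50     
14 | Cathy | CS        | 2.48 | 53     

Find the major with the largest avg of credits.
SELECT major, AVG(credits) as val
FROM students
GROUP BY major
ORDER BY val DESC
LIMIT 1

Result: History with avg(credits) = 92.20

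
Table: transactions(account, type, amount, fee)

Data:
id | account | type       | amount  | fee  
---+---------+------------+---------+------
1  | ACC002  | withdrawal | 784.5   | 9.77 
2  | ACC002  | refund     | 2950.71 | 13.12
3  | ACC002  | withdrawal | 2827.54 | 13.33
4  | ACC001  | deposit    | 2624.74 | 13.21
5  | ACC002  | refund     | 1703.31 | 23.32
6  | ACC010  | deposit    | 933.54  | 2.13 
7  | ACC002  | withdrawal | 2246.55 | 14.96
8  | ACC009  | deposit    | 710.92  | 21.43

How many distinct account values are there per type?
SELECT type, COUNT(DISTINCT account)
FROM transactions
GROUP BY type

Result:
  deposit: 3 distinct
  refund: 1 distinct
  withdrawal: 1 distinct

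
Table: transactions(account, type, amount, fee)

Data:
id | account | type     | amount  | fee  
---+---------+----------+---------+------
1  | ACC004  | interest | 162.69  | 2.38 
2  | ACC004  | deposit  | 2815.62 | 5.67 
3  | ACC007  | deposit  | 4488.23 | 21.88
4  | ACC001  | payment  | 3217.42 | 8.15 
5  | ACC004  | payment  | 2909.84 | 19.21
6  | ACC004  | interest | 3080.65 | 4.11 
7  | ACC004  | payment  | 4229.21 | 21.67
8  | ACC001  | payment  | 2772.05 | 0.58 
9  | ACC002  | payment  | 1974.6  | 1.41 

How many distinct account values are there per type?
SELECT type, COUNT(DISTINCT account)
FROM transactions
GROUP BY type

Result:
  deposit: 2 distinct
  interest: 1 distinct
  payment: 3 distinct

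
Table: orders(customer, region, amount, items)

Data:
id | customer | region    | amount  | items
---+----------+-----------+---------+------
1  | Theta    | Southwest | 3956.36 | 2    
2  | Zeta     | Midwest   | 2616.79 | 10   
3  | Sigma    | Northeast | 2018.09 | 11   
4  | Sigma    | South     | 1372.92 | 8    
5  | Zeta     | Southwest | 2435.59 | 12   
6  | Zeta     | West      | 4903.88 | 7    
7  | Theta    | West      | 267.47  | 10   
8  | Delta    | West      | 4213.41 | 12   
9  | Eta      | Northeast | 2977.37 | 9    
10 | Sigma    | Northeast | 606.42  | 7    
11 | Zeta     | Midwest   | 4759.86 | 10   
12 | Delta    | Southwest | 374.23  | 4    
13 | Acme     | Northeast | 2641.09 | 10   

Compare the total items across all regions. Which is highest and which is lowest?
SELECT region, SUM(items)
FROM orders
GROUP BY region
ORDER BY SUM(items)

All groups:
  South: 8
  Southwest: 18
  Midwest: 20
  West: 29
  Northeast: 37

Highest: Northeast (37)
Lowest: South (8)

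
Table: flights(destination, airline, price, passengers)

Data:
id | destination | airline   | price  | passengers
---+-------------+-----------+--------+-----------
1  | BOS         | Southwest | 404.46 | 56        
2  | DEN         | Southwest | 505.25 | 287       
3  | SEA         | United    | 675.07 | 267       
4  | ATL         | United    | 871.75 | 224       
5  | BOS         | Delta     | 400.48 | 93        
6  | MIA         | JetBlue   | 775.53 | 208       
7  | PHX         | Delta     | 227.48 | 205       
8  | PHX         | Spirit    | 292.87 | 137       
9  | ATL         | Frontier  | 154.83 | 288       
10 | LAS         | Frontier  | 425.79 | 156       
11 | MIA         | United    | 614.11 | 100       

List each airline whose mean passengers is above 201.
SELECT airline, AVG(passengers)
FROM flights
GROUP BY airline
HAVING AVG(passengers) > 201

Result:
  Frontier: avg=222.00
  JetBlue: avg=208.00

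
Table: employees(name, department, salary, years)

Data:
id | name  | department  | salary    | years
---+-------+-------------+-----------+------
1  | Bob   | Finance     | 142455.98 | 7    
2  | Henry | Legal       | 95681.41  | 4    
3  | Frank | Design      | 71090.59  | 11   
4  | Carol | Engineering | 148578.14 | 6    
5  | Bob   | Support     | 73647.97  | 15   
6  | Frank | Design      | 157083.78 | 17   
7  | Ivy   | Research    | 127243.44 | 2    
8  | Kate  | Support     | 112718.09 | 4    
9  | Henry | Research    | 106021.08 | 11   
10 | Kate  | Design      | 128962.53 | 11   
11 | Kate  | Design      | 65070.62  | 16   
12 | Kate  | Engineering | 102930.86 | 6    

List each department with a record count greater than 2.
SELECT department, COUNT(*) as cnt
FROM employees
GROUP BY department
HAVING COUNT(*) > 2

Result:
  Design: 4

Note: HAVING filters groups after aggregation, WHERE filters rows before.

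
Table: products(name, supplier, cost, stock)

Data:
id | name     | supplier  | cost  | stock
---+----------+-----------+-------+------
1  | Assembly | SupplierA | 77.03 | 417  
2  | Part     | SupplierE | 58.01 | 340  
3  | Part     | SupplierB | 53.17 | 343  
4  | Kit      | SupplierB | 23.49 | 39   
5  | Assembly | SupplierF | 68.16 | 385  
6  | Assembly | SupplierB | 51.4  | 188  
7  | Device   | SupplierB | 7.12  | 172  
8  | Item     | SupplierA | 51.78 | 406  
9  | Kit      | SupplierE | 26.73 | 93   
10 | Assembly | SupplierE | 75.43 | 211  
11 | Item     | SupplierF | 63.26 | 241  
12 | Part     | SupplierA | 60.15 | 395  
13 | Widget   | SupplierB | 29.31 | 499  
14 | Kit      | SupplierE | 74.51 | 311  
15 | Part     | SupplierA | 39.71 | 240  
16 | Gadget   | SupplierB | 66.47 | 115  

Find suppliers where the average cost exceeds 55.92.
SELECT supplier, AVG(cost)
FROM products
GROUP BY supplier
HAVING AVG(cost) > 55.92

Result:
  SupplierA: avg=57.17
  SupplierE: avg=58.67
  SupplierF: avg=65.71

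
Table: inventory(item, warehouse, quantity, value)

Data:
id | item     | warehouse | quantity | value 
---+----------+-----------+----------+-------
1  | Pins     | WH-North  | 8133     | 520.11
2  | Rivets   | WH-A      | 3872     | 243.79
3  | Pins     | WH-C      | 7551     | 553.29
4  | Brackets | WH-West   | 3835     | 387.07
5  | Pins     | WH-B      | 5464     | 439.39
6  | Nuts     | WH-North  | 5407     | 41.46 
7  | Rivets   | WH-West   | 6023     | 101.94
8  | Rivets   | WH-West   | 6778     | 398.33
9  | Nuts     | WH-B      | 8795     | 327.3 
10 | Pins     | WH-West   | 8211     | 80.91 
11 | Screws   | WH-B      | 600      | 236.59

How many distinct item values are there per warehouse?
SELECT warehouse, COUNT(DISTINCT item)
FROM inventory
GROUP BY warehouse

Result:
  WH-A: 1 distinct
  WH-B: 3 distinct
  WH-C: 1 distinct
  WH-North: 2 distinct
  WH-West: 3 distinct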